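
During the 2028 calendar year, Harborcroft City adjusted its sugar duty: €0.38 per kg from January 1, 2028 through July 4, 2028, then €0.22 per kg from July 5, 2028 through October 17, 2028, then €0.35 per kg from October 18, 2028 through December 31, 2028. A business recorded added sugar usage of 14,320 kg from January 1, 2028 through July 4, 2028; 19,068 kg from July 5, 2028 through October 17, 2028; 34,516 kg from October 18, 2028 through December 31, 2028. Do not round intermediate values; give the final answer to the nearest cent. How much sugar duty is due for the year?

January 1 – July 4, 2028: 14,320 kg at €0.38/kg → €5441.60
July 5 – October 17, 2028: 19,068 kg at €0.22/kg → €4194.96
October 18 – December 31, 2028: 34,516 kg at €0.35/kg → €12080.60

€21717.16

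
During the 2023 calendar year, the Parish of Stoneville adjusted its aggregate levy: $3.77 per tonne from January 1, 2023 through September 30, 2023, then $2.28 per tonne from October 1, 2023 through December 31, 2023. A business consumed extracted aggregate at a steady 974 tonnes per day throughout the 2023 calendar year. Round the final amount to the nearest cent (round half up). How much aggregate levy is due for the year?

January 1 – September 30, 2023: 273 days × 974 tonnes/day = 265,902 tonnes at $3.77/tonne → $1,002,450.54
October 1 – December 31, 2023: 92 days × 974 tonnes/day = 89,608 tonnes at $2.28/tonne → $204,306.24

$1,206,756.78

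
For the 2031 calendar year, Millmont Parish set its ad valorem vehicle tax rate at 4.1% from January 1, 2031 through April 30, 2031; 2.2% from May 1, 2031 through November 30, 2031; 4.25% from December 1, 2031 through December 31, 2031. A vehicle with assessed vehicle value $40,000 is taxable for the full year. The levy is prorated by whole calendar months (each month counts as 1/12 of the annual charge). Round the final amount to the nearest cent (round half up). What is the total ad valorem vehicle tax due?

January 1 – April 30, 2031: 4 months at 4.1% → $40,000 × 4.1% × 4/12 = $546.6667
May 1 – November 30, 2031: 7 months at 2.2% → $40,000 × 2.2% × 7/12 = $513.3333
December 1 – December 31, 2031: 1 month at 4.25% → $40,000 × 4.25% × 1/12 = $141.6667
Total = $1,201.6667

$1,201.67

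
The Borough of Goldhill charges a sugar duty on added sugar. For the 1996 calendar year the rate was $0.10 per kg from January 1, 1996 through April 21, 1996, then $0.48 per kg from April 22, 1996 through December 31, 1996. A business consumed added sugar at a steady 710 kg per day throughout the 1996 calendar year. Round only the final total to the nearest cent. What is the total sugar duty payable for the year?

$94,515.20

January 1 – April 21, 1996: 112 days × 710 kg/day = 79,520 kg at $0.10/kg → $7,952.00
April 22 – December 31, 1996: 254 days × 710 kg/day = 180,340 kg at $0.48/kg → $86,563.20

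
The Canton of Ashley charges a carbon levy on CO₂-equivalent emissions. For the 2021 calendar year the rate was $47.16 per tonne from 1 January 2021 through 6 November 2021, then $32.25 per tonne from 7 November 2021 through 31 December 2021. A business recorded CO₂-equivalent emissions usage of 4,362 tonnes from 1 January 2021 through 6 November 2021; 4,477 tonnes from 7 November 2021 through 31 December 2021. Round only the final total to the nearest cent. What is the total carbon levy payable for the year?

1 January – 6 November 2021: 4,362 tonnes at $47.16/tonne → $205711.92
7 November – 31 December 2021: 4,477 tonnes at $32.25/tonne → $144383.25

$350095.17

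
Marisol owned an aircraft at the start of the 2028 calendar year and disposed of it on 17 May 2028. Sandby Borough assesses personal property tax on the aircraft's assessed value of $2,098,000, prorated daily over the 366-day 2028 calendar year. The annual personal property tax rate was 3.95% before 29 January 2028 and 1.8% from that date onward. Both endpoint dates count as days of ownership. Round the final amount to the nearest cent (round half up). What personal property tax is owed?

1 January – 28 January 2028: 28 days at 3.95% → $2,098,000 × 3.95% × 28/366 = $6,339.8579
29 January – 17 May 2028: 110 days at 1.8% → $2,098,000 × 1.8% × 110/366 = $11,349.8361
Total = $17,689.6940

$17,689.69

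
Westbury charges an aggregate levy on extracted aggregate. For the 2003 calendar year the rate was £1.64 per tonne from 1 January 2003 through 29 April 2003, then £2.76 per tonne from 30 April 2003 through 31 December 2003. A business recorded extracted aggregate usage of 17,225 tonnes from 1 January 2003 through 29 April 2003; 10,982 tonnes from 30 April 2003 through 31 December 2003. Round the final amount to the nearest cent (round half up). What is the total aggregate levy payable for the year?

£58,559.32

1 January – 29 April 2003: 17,225 tonnes at £1.64/tonne → £28,249.00
30 April – 31 December 2003: 10,982 tonnes at £2.76/tonne → £30,310.32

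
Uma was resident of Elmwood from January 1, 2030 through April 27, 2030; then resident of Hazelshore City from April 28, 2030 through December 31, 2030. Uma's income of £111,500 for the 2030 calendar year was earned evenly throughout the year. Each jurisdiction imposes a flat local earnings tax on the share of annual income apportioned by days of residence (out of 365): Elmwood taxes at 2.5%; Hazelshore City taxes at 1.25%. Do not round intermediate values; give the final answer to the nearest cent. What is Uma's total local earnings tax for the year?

Elmwood, January 1 – April 27, 2030: 117 days → £111,500 × 2.5% × 117/365 = £893.5274
Hazelshore City, April 28 – December 31, 2030: 248 days → £111,500 × 1.25% × 248/365 = £946.9863
Total = £1,840.5137

£1,840.51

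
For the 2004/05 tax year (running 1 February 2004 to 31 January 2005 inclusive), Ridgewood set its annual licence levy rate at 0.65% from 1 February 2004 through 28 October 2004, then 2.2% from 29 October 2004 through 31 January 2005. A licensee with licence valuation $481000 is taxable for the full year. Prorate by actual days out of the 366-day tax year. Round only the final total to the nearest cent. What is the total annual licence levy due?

1 February – 28 October 2004: 271 days at 0.65% → $481000 × 0.65% × 271/366 = $2314.9768
29 October 2004 – 31 January 2005: 95 days at 2.2% → $481000 × 2.2% × 95/366 = $2746.6940
Total = $5061.6708

$5061.67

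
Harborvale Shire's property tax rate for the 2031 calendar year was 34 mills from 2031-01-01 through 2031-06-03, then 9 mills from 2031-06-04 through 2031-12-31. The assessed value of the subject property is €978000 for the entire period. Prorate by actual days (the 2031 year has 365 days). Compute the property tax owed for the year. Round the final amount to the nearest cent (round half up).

2031-01-01 to 2031-06-03: 154 days at 34 mills → €978000 × 3.4% × 154/365 = €14029.6110
2031-06-04 to 2031-12-31: 211 days at 9 mills → €978000 × 0.9% × 211/365 = €5088.2795
Total = €19117.8904

€19117.89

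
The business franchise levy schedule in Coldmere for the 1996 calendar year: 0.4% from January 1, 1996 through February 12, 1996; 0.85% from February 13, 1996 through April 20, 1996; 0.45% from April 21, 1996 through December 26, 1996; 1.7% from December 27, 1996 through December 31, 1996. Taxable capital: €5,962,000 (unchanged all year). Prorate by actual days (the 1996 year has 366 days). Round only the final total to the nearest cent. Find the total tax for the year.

€31,927.65

January 1 – February 12, 1996: 43 days at 0.4% → €5,962,000 × 0.4% × 43/366 = €2,801.8142
February 13 – April 20, 1996: 68 days at 0.85% → €5,962,000 × 0.85% × 68/366 = €9,415.3989
April 21 – December 26, 1996: 250 days at 0.45% → €5,962,000 × 0.45% × 250/366 = €18,325.8197
December 27 – December 31, 1996: 5 days at 1.7% → €5,962,000 × 1.7% × 5/366 = €1,384.6175
Total = €31,927.6503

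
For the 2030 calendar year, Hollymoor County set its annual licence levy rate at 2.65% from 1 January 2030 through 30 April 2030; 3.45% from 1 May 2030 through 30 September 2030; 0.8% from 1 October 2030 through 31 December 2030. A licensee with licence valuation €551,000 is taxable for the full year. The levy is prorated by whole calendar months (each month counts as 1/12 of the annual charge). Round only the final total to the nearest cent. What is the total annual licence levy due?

1 January – 30 April 2030: 4 months at 2.65% → €551,000 × 2.65% × 4/12 = €4,867.1667
1 May – 30 September 2030: 5 months at 3.45% → €551,000 × 3.45% × 5/12 = €7,920.6250
1 October – 31 December 2030: 3 months at 0.8% → €551,000 × 0.8% × 3/12 = €1,102.0000
Total = €13,889.7917

€13,889.79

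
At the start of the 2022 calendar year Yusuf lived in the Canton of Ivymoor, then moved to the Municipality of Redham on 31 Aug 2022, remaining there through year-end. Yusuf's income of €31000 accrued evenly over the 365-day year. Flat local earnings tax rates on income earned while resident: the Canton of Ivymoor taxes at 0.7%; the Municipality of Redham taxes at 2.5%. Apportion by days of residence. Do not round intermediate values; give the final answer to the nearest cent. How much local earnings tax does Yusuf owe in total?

The Canton of Ivymoor, 1 Jan – 30 Aug 2022: 242 days → €31000 × 0.7% × 242/365 = €143.8740
The Municipality of Redham, 31 Aug – 31 Dec 2022: 123 days → €31000 × 2.5% × 123/365 = €261.1644
Total = €405.0384

€405.04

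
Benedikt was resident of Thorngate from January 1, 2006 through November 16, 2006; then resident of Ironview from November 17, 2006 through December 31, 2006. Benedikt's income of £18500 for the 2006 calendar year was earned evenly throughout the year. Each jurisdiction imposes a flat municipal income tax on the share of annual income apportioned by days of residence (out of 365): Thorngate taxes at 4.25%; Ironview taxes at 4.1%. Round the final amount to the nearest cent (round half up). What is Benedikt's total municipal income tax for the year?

Thorngate, January 1 – November 16, 2006: 320 days → £18500 × 4.25% × 320/365 = £689.3151
Ironview, November 17 – December 31, 2006: 45 days → £18500 × 4.1% × 45/365 = £93.5137
Total = £782.8288

£782.83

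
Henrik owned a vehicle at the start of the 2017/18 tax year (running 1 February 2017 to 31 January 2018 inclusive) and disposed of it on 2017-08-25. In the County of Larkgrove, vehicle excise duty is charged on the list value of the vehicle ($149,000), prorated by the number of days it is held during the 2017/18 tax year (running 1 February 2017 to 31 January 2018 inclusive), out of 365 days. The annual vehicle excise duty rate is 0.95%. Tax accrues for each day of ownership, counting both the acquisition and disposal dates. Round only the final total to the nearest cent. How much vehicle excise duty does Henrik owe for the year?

Days held (2017-02-01 to 2017-08-25): 206 out of 365
Tax = $149,000 × 0.95% × 206/365 = $798.8849

$798.88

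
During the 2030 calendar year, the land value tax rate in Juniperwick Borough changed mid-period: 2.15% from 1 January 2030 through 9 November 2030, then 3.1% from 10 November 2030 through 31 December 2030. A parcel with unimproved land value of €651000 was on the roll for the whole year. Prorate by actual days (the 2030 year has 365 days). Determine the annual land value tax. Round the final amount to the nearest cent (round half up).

€14877.58

1 January – 9 November 2030: 313 days at 2.15% → €651000 × 2.15% × 313/365 = €12002.4781
10 November – 31 December 2030: 52 days at 3.1% → €651000 × 3.1% × 52/365 = €2875.1014
Total = €14877.5795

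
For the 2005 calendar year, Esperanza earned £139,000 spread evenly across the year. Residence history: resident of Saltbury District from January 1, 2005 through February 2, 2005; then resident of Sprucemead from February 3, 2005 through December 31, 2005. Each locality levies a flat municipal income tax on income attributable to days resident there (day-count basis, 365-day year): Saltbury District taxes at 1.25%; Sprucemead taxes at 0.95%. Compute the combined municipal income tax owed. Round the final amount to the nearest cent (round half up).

Saltbury District, January 1 – February 2, 2005: 33 days → £139,000 × 1.25% × 33/365 = £157.0890
Sprucemead, February 3 – December 31, 2005: 332 days → £139,000 × 0.95% × 332/365 = £1,201.1123
Total = £1,358.2014

£1,358.20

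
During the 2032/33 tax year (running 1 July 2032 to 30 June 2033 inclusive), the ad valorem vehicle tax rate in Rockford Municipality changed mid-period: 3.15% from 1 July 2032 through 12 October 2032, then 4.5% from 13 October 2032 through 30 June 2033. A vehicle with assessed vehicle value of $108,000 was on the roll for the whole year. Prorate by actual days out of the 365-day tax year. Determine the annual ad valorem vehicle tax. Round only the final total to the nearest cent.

1 July – 12 October 2032: 104 days at 3.15% → $108,000 × 3.15% × 104/365 = $969.3370
13 October 2032 – 30 June 2033: 261 days at 4.5% → $108,000 × 4.5% × 261/365 = $3,475.2329
Total = $4,444.5699

$4,444.57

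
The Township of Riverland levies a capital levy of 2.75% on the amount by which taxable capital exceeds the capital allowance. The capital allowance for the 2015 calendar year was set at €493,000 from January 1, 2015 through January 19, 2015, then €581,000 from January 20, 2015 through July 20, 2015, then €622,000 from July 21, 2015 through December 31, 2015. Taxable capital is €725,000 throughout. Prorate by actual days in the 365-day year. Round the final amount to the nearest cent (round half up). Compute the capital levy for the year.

€3,579.37

January 1 – January 19, 2015: 19 days, exemption €493,000 → (€725,000 − €493,000) × 2.75% × 19/365 = €332.1096
January 20 – July 20, 2015: 182 days, exemption €581,000 → (€725,000 − €581,000) × 2.75% × 182/365 = €1,974.5753
July 21 – December 31, 2015: 164 days, exemption €622,000 → (€725,000 − €622,000) × 2.75% × 164/365 = €1,272.6849
Total = €3,579.3699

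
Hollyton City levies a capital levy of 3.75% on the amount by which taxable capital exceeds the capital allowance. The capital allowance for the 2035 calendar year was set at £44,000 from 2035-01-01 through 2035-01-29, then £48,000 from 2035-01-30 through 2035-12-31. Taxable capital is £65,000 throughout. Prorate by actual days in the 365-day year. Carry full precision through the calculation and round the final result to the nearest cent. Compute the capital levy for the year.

£649.42

2035-01-01 to 2035-01-29: 29 days, exemption £44,000 → (£65,000 − £44,000) × 3.75% × 29/365 = £62.5685
2035-01-30 to 2035-12-31: 336 days, exemption £48,000 → (£65,000 − £48,000) × 3.75% × 336/365 = £586.8493
Total = £649.4178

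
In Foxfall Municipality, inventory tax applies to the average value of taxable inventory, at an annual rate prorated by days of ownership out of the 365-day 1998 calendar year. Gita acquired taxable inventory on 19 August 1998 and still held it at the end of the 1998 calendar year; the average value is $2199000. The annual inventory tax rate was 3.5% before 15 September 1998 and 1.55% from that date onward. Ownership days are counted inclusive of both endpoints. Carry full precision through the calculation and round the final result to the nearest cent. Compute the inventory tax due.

$15778.58

19 August – 14 September 1998: 27 days at 3.5% → $2199000 × 3.5% × 27/365 = $5693.3014
15 September – 31 December 1998: 108 days at 1.55% → $2199000 × 1.55% × 108/365 = $10085.2767
Total = $15778.5781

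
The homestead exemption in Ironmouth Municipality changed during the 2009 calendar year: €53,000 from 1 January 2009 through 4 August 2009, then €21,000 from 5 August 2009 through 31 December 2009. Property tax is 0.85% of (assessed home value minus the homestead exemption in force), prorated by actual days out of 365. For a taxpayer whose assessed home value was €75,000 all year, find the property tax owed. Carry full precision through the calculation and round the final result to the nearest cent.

€298.04

1 January – 4 August 2009: 216 days, exemption €53,000 → (€75,000 − €53,000) × 0.85% × 216/365 = €110.6630
5 August – 31 December 2009: 149 days, exemption €21,000 → (€75,000 − €21,000) × 0.85% × 149/365 = €187.3726
Total = €298.0356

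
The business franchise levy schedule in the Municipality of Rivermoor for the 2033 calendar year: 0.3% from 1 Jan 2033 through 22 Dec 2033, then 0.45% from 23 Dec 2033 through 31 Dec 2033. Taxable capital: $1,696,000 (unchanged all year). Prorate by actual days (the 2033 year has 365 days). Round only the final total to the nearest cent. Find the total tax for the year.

1 Jan – 22 Dec 2033: 356 days at 0.3% → $1,696,000 × 0.3% × 356/365 = $4,962.5425
23 Dec – 31 Dec 2033: 9 days at 0.45% → $1,696,000 × 0.45% × 9/365 = $188.1863
Total = $5,150.7288

$5,150.73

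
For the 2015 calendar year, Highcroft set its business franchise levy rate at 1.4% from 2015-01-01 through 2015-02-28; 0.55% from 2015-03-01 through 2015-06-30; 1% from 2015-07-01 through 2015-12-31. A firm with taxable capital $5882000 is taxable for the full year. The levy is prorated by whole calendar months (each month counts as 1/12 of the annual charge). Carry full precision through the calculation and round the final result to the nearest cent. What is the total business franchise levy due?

2015-01-01 to 2015-02-28: 2 months at 1.4% → $5882000 × 1.4% × 2/12 = $13724.6667
2015-03-01 to 2015-06-30: 4 months at 0.55% → $5882000 × 0.55% × 4/12 = $10783.6667
2015-07-01 to 2015-12-31: 6 months at 1% → $5882000 × 1% × 6/12 = $29410.0000
Total = $53918.3333

$53918.33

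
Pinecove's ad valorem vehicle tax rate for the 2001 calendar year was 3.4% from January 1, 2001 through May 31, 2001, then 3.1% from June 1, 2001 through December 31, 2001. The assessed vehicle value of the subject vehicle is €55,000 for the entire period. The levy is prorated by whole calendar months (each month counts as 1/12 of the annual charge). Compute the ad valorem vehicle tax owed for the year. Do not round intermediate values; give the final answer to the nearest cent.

€1,773.75

January 1 – May 31, 2001: 5 months at 3.4% → €55,000 × 3.4% × 5/12 = €779.1667
June 1 – December 31, 2001: 7 months at 3.1% → €55,000 × 3.1% × 7/12 = €994.5833
Total = €1,773.7500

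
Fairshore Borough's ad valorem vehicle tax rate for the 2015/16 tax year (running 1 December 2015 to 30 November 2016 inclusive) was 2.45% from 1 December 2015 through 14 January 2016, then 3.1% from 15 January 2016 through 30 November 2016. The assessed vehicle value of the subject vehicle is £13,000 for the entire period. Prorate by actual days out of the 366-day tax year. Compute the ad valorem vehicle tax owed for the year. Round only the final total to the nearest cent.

1 December 2015 – 14 January 2016: 45 days at 2.45% → £13,000 × 2.45% × 45/366 = £39.1598
15 January – 30 November 2016: 321 days at 3.1% → £13,000 × 3.1% × 321/366 = £353.4508
Total = £392.6107

£392.61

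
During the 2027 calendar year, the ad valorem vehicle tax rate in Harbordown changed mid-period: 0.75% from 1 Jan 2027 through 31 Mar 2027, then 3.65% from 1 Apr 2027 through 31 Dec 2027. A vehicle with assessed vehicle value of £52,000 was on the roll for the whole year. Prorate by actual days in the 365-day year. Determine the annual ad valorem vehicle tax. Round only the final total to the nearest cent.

£1,526.16

1 Jan – 31 Mar 2027: 90 days at 0.75% → £52,000 × 0.75% × 90/365 = £96.1644
1 Apr – 31 Dec 2027: 275 days at 3.65% → £52,000 × 3.65% × 275/365 = £1,430.0000
Total = £1,526.1644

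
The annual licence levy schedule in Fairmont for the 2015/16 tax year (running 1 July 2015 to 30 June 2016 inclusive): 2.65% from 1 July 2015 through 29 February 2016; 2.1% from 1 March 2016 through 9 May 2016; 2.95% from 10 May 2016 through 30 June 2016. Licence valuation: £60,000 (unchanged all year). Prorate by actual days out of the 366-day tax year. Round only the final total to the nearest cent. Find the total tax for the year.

£1,552.46

1 July 2015 – 29 February 2016: 244 days at 2.65% → £60,000 × 2.65% × 244/366 = £1,060.0000
1 March – 9 May 2016: 70 days at 2.1% → £60,000 × 2.1% × 70/366 = £240.9836
10 May – 30 June 2016: 52 days at 2.95% → £60,000 × 2.95% × 52/366 = £251.4754
Total = £1,552.4590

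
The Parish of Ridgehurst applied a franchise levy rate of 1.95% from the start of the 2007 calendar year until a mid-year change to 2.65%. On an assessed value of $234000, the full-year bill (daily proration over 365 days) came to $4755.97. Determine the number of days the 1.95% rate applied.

Let d = days at the first rate; then 365 − d days at the second rate.
$234000 × [1.95%·d + 2.65%·(365−d)] / 365 = $4755.97
Solving gives d = 322, so the new rate took effect on 19 November 2007.

322 days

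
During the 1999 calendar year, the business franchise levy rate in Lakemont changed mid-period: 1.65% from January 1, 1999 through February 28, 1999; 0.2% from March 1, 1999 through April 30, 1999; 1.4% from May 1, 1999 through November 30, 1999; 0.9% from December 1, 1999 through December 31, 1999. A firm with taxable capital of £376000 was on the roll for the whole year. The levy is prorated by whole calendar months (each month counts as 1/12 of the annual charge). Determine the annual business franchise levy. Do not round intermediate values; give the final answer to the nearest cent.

January 1 – February 28, 1999: 2 months at 1.65% → £376000 × 1.65% × 2/12 = £1034.0000
March 1 – April 30, 1999: 2 months at 0.2% → £376000 × 0.2% × 2/12 = £125.3333
May 1 – November 30, 1999: 7 months at 1.4% → £376000 × 1.4% × 7/12 = £3070.6667
December 1 – December 31, 1999: 1 month at 0.9% → £376000 × 0.9% × 1/12 = £282.0000
Total = £4512.0000

£4512.00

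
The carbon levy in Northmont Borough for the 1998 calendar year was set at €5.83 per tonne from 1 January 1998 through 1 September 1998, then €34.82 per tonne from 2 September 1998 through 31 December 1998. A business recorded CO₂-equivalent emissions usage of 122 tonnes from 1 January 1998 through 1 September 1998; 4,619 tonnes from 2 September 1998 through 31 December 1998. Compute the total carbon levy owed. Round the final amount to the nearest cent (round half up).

1 January – 1 September 1998: 122 tonnes at €5.83/tonne → €711.26
2 September – 31 December 1998: 4,619 tonnes at €34.82/tonne → €160833.58

€161544.84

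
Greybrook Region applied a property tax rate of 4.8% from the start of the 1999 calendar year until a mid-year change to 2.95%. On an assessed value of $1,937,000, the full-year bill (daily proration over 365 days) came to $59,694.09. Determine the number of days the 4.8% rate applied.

26 days

Let d = days at the first rate; then 365 − d days at the second rate.
$1,937,000 × [4.8%·d + 2.95%·(365−d)] / 365 = $59,694.09
Solving gives d = 26, so the new rate took effect on 27 Jan 1999.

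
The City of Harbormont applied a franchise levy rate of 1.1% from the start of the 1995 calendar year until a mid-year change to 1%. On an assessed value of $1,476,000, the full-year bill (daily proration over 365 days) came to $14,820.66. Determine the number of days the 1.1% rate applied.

Let d = days at the first rate; then 365 − d days at the second rate.
$1,476,000 × [1.1%·d + 1%·(365−d)] / 365 = $14,820.66
Solving gives d = 15, so the new rate took effect on 16 Jan 1995.

15 days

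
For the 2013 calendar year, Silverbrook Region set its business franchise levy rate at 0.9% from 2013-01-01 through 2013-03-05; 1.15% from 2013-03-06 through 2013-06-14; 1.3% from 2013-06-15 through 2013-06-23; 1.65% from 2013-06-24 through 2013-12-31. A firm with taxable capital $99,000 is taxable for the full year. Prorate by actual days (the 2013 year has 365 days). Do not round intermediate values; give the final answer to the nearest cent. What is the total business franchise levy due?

$1,357.79

2013-01-01 to 2013-03-05: 64 days at 0.9% → $99,000 × 0.9% × 64/365 = $156.2301
2013-03-06 to 2013-06-14: 101 days at 1.15% → $99,000 × 1.15% × 101/365 = $315.0370
2013-06-15 to 2013-06-23: 9 days at 1.3% → $99,000 × 1.3% × 9/365 = $31.7342
2013-06-24 to 2013-12-31: 191 days at 1.65% → $99,000 × 1.65% × 191/365 = $854.7904
Total = $1,357.7918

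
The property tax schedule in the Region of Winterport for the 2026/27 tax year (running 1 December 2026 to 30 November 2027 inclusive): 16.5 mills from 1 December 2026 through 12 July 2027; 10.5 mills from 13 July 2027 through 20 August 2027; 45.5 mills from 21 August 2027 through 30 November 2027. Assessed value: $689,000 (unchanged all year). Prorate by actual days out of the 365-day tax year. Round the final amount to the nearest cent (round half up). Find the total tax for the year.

1 December 2026 – 12 July 2027: 224 days at 16.5 mills → $689,000 × 1.65% × 224/365 = $6,976.8329
13 July – 20 August 2027: 39 days at 10.5 mills → $689,000 × 1.05% × 39/365 = $773.0014
21 August – 30 November 2027: 102 days at 45.5 mills → $689,000 × 4.55% × 102/365 = $8,760.6822
Total = $16,510.5164

$16,510.52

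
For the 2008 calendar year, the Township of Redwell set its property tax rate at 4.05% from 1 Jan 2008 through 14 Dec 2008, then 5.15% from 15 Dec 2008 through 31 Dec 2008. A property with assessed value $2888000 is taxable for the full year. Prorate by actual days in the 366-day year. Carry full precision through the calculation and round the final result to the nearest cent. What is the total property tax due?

$118439.56

1 Jan – 14 Dec 2008: 349 days at 4.05% → $2888000 × 4.05% × 349/366 = $111531.2459
15 Dec – 31 Dec 2008: 17 days at 5.15% → $2888000 × 5.15% × 17/366 = $6908.3169
Total = $118439.5628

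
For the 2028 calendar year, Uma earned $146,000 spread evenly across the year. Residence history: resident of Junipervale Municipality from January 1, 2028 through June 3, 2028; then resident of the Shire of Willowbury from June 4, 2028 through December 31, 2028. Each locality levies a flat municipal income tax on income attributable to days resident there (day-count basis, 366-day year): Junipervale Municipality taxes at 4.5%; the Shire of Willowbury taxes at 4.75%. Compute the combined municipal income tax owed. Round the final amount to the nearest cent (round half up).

Junipervale Municipality, January 1 – June 3, 2028: 155 days → $146,000 × 4.5% × 155/366 = $2,782.3770
The Shire of Willowbury, June 4 – December 31, 2028: 211 days → $146,000 × 4.75% × 211/366 = $3,998.0464
Total = $6,780.4235

$6,780.42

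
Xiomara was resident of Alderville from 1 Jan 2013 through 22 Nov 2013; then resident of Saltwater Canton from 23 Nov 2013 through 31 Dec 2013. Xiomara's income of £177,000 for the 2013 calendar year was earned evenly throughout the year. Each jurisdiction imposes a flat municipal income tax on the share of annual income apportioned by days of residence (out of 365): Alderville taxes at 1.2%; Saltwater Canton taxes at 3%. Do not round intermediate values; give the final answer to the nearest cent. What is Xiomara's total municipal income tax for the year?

£2,464.42

Alderville, 1 Jan – 22 Nov 2013: 326 days → £177,000 × 1.2% × 326/365 = £1,897.0521
Saltwater Canton, 23 Nov – 31 Dec 2013: 39 days → £177,000 × 3% × 39/365 = £567.3699
Total = £2,464.4219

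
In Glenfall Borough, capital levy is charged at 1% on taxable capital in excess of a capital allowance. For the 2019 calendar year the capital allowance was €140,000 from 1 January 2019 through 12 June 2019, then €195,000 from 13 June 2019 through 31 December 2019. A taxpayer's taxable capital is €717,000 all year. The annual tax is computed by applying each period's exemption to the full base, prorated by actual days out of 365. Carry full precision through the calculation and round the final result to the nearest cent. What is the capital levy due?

1 January – 12 June 2019: 163 days, exemption €140,000 → (€717,000 − €140,000) × 1% × 163/365 = €2,576.7397
13 June – 31 December 2019: 202 days, exemption €195,000 → (€717,000 − €195,000) × 1% × 202/365 = €2,888.8767
Total = €5,465.6164

€5,465.62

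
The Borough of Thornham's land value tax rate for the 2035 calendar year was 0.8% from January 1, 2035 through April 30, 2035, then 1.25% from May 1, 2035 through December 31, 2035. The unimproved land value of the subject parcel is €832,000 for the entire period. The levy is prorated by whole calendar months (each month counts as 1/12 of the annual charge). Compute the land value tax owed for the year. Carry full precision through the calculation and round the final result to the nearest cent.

€9,152.00

January 1 – April 30, 2035: 4 months at 0.8% → €832,000 × 0.8% × 4/12 = €2,218.6667
May 1 – December 31, 2035: 8 months at 1.25% → €832,000 × 1.25% × 8/12 = €6,933.3333
Total = €9,152.0000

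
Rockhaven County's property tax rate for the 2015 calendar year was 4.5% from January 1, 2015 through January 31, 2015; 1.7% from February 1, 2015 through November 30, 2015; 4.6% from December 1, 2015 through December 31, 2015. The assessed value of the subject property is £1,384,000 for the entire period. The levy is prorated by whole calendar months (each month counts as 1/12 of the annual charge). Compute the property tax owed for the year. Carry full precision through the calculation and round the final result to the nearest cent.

January 1 – January 31, 2015: 1 month at 4.5% → £1,384,000 × 4.5% × 1/12 = £5,190.0000
February 1 – November 30, 2015: 10 months at 1.7% → £1,384,000 × 1.7% × 10/12 = £19,606.6667
December 1 – December 31, 2015: 1 month at 4.6% → £1,384,000 × 4.6% × 1/12 = £5,305.3333
Total = £30,102.0000

£30,102.00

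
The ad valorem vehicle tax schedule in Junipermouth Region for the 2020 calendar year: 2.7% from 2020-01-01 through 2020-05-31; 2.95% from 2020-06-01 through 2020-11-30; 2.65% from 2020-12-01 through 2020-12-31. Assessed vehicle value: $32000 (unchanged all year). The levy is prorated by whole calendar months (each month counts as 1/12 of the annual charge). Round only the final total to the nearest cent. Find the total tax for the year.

$902.67

2020-01-01 to 2020-05-31: 5 months at 2.7% → $32000 × 2.7% × 5/12 = $360.0000
2020-06-01 to 2020-11-30: 6 months at 2.95% → $32000 × 2.95% × 6/12 = $472.0000
2020-12-01 to 2020-12-31: 1 month at 2.65% → $32000 × 2.65% × 1/12 = $70.6667
Total = $902.6667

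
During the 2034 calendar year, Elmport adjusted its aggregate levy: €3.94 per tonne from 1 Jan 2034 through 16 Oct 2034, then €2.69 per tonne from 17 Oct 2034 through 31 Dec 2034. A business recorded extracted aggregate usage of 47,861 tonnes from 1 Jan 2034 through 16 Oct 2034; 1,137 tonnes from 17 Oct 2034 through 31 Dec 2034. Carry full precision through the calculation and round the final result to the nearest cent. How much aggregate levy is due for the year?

€191,630.87

1 Jan – 16 Oct 2034: 47,861 tonnes at €3.94/tonne → €188,572.34
17 Oct – 31 Dec 2034: 1,137 tonnes at €2.69/tonne → €3,058.53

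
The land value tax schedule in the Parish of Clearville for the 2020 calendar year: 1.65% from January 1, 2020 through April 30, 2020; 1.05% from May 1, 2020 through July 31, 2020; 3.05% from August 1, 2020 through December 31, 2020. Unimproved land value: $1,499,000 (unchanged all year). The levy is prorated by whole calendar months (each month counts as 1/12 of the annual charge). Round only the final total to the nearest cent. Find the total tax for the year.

$31,229.17

January 1 – April 30, 2020: 4 months at 1.65% → $1,499,000 × 1.65% × 4/12 = $8,244.5000
May 1 – July 31, 2020: 3 months at 1.05% → $1,499,000 × 1.05% × 3/12 = $3,934.8750
August 1 – December 31, 2020: 5 months at 3.05% → $1,499,000 × 3.05% × 5/12 = $19,049.7917
Total = $31,229.1667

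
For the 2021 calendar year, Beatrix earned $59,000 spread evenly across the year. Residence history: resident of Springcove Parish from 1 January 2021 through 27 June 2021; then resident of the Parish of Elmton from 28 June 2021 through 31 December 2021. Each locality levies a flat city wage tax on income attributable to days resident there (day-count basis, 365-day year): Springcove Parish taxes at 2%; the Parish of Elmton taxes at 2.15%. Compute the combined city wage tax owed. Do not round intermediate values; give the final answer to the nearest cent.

$1,225.34

Springcove Parish, 1 January – 27 June 2021: 178 days → $59,000 × 2% × 178/365 = $575.4521
The Parish of Elmton, 28 June – 31 December 2021: 187 days → $59,000 × 2.15% × 187/365 = $649.8890
Total = $1,225.3411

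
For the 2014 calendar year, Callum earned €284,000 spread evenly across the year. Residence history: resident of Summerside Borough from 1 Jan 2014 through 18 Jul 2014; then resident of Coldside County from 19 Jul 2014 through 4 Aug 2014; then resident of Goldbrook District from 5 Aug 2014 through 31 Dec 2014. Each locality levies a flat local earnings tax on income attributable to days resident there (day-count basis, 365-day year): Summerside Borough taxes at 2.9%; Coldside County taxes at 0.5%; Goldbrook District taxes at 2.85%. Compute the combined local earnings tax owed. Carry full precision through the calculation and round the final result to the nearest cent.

Summerside Borough, 1 Jan – 18 Jul 2014: 199 days → €284,000 × 2.9% × 199/365 = €4,490.3123
Coldside County, 19 Jul – 4 Aug 2014: 17 days → €284,000 × 0.5% × 17/365 = €66.1370
Goldbrook District, 5 Aug – 31 Dec 2014: 149 days → €284,000 × 2.85% × 149/365 = €3,304.1260
Total = €7,860.5753

€7,860.58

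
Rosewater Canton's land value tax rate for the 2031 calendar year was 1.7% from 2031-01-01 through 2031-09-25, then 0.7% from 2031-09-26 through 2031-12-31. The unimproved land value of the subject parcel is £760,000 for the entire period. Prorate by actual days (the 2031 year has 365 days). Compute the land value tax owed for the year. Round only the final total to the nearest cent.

2031-01-01 to 2031-09-25: 268 days at 1.7% → £760,000 × 1.7% × 268/365 = £9,486.4658
2031-09-26 to 2031-12-31: 97 days at 0.7% → £760,000 × 0.7% × 97/365 = £1,413.8082
Total = £10,900.2740

£10,900.27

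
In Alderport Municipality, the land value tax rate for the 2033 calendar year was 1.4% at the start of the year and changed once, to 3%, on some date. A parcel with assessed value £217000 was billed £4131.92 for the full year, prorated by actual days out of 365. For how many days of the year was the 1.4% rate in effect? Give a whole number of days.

Let d = days at the first rate; then 365 − d days at the second rate.
£217000 × [1.4%·d + 3%·(365−d)] / 365 = £4131.92
Solving gives d = 250, so the new rate took effect on September 8, 2033.

250 days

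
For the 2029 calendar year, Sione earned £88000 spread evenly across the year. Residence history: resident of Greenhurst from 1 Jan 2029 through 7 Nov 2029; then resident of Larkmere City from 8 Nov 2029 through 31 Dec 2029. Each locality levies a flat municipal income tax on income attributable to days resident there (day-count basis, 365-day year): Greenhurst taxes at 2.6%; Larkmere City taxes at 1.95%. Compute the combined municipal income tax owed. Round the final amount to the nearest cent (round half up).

Greenhurst, 1 Jan – 7 Nov 2029: 311 days → £88000 × 2.6% × 311/365 = £1949.5014
Larkmere City, 8 Nov – 31 Dec 2029: 54 days → £88000 × 1.95% × 54/365 = £253.8740
Total = £2203.3753

£2203.38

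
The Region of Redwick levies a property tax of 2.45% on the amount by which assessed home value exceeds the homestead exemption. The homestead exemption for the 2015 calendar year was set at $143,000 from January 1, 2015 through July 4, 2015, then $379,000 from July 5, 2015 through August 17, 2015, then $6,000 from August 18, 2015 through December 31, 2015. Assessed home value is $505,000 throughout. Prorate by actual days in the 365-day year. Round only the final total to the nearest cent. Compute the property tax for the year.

January 1 – July 4, 2015: 185 days, exemption $143,000 → ($505,000 − $143,000) × 2.45% × 185/365 = $4,495.2466
July 5 – August 17, 2015: 44 days, exemption $379,000 → ($505,000 − $379,000) × 2.45% × 44/365 = $372.1315
August 18 – December 31, 2015: 136 days, exemption $6,000 → ($505,000 − $6,000) × 2.45% × 136/365 = $4,555.2548
Total = $9,422.6329

$9,422.63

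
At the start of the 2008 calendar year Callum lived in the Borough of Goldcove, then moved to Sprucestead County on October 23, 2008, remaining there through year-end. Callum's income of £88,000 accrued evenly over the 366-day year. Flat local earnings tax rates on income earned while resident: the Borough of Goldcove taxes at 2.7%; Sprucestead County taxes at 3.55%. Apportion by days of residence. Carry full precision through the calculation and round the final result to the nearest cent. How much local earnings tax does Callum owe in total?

£2,519.06

The Borough of Goldcove, January 1 – October 22, 2008: 296 days → £88,000 × 2.7% × 296/366 = £1,921.5738
Sprucestead County, October 23 – December 31, 2008: 70 days → £88,000 × 3.55% × 70/366 = £597.4863
Total = £2,519.0601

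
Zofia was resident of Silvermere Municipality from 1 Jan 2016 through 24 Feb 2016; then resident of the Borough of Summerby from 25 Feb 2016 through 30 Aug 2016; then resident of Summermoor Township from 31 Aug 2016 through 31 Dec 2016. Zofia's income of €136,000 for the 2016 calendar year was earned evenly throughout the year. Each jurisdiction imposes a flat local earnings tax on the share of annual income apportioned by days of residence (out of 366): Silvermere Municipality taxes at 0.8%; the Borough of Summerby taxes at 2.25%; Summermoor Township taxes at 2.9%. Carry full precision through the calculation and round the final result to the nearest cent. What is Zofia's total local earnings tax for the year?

Silvermere Municipality, 1 Jan – 24 Feb 2016: 55 days → €136,000 × 0.8% × 55/366 = €163.4973
The Borough of Summerby, 25 Feb – 30 Aug 2016: 188 days → €136,000 × 2.25% × 188/366 = €1,571.8033
Summermoor Township, 31 Aug – 31 Dec 2016: 123 days → €136,000 × 2.9% × 123/366 = €1,325.4426
Total = €3,060.7432

€3,060.74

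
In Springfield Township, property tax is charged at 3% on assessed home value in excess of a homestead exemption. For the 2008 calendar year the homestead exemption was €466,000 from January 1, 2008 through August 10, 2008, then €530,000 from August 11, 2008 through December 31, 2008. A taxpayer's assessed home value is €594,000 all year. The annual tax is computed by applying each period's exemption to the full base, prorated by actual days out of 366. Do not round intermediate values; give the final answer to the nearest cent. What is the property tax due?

January 1 – August 10, 2008: 223 days, exemption €466,000 → (€594,000 − €466,000) × 3% × 223/366 = €2,339.6721
August 11 – December 31, 2008: 143 days, exemption €530,000 → (€594,000 − €530,000) × 3% × 143/366 = €750.1639
Total = €3,089.8361

€3,089.84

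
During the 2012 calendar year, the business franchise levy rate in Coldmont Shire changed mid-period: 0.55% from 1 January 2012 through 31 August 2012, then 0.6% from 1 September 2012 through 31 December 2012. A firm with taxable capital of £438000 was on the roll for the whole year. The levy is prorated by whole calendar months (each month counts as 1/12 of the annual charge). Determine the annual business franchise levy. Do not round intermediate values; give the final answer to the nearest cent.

£2482.00

1 January – 31 August 2012: 8 months at 0.55% → £438000 × 0.55% × 8/12 = £1606.0000
1 September – 31 December 2012: 4 months at 0.6% → £438000 × 0.6% × 4/12 = £876.0000
Total = £2482.0000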